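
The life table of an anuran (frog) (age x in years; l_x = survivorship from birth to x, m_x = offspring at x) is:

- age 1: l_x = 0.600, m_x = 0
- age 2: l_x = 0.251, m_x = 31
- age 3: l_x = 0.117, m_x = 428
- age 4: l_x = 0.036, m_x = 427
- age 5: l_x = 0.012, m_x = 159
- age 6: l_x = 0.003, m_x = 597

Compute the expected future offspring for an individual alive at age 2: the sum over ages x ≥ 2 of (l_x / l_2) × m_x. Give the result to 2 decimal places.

l_2 = 0.251. Conditional survival from age 2 to x is l_x / l_2.
  x=2: (0.251/0.251) × 31 = 31.0000
  x=3: (0.117/0.251) × 428 = 199.5060
  x=4: (0.036/0.251) × 427 = 61.2430
  x=5: (0.012/0.251) × 159 = 7.6016
  x=6: (0.003/0.251) × 597 = 7.1355
Sum = 31.0000 + 199.5060 + 61.2430 + 7.6016 + 7.1355 = 306.4861

306.49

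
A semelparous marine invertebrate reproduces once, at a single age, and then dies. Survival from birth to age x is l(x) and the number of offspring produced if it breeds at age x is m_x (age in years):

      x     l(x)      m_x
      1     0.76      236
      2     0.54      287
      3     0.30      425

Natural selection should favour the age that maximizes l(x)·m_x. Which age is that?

Expected offspring if breeding at age x = l(x) × m_x:
  age 1: 0.76 × 236 = 179.360
  age 2: 0.54 × 287 = 154.980
  age 3: 0.30 × 425 = 127.500
Maximum at age 1 (179.360).

1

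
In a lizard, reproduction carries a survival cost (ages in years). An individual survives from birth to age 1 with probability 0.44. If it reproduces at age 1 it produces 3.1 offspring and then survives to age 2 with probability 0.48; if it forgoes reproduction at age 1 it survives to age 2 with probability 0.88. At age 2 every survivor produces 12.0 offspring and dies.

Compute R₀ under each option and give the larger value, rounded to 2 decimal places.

4.65

breed at age 1: R₀ = 0.44 × (3.1 + 0.48 × 12.0) = 0.44 × 8.8600 = 3.8984
delay to age 2: R₀ = 0.44 × (0.88 × 12.0) = 0.44 × 10.5600 = 4.6464
Higher: delay to age 2 (4.6464).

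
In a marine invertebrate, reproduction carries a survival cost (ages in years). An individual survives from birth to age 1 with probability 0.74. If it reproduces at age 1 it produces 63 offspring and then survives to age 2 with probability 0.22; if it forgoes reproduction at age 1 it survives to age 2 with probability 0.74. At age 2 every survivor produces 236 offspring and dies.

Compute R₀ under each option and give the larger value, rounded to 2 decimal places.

breed at age 1: R₀ = 0.74 × (63 + 0.22 × 236) = 0.74 × 114.9200 = 85.0408
delay to age 2: R₀ = 0.74 × (0.74 × 236) = 0.74 × 174.6400 = 129.2336
Higher: delay to age 2 (129.2336).

129.23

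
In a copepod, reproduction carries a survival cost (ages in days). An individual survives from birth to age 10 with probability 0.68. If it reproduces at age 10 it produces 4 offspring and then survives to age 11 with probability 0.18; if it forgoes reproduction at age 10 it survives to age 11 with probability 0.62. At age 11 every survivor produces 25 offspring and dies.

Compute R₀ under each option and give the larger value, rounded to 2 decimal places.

breed at age 10: R₀ = 0.68 × (4 + 0.18 × 25) = 0.68 × 8.5000 = 5.7800
delay to age 11: R₀ = 0.68 × (0.62 × 25) = 0.68 × 15.5000 = 10.5400
Higher: delay to age 11 (10.5400).

10.54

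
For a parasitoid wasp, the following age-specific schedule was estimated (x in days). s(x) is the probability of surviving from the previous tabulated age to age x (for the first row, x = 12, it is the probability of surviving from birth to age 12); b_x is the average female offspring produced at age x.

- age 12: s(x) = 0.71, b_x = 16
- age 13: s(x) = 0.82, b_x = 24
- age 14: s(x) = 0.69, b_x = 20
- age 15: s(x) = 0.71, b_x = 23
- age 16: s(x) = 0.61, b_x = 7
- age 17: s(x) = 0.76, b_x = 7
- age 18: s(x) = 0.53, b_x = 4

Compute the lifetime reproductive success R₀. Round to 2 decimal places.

42.35

Survivorship from birth: l_x = s_12·s_13·…·s_x.
  l_12 = 0.71000
  l_13 = 0.58220
  l_14 = 0.40172
  l_15 = 0.28522
  l_16 = 0.17398
  l_17 = 0.13223
  l_18 = 0.07008
R₀ = Σ l_x b_x:
  age 12: 0.71000 × 16 = 11.3600
  age 13: 0.58220 × 24 = 13.9728
  age 14: 0.40172 × 20 = 8.0344
  age 15: 0.28522 × 23 = 6.5601
  age 16: 0.17398 × 7 = 1.2179
  age 17: 0.13223 × 7 = 0.9256
  age 18: 0.07008 × 4 = 0.2803
R₀ = 11.3600 + 13.9728 + 8.0344 + 6.5601 + 1.2179 + 0.9256 + 0.2803 = 42.3511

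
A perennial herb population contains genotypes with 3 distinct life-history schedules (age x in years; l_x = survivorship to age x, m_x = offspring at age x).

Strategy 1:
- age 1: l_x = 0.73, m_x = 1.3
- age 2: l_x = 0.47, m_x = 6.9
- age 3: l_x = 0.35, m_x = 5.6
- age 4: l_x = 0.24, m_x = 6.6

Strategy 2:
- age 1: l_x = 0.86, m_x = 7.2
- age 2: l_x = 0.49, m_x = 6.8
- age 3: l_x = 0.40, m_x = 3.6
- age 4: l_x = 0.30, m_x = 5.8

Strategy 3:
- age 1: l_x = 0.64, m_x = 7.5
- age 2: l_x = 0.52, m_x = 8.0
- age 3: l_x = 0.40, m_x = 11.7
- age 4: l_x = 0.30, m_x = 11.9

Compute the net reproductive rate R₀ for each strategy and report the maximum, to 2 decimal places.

Strategy 1: R₀ = 0.73×1.3 + 0.47×6.9 + 0.35×5.6 + 0.24×6.6 = 7.7360
Strategy 2: R₀ = 0.86×7.2 + 0.49×6.8 + 0.40×3.6 + 0.30×5.8 = 12.7040
Strategy 3: R₀ = 0.64×7.5 + 0.52×8.0 + 0.40×11.7 + 0.30×11.9 = 17.2100
Highest R₀: strategy 3 with 17.2100.

17.21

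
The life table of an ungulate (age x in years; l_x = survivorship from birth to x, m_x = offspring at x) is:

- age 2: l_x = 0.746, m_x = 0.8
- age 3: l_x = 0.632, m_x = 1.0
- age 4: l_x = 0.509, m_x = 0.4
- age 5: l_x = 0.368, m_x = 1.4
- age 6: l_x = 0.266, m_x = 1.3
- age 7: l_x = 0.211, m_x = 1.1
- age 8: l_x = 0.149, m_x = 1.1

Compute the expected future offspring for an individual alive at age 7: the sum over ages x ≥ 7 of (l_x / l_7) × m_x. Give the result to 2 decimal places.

1.88

l_7 = 0.211. Conditional survival from age 7 to x is l_x / l_7.
  x=7: (0.211/0.211) × 1.1 = 1.1000
  x=8: (0.149/0.211) × 1.1 = 0.7768
Sum = 1.1000 + 0.7768 = 1.8768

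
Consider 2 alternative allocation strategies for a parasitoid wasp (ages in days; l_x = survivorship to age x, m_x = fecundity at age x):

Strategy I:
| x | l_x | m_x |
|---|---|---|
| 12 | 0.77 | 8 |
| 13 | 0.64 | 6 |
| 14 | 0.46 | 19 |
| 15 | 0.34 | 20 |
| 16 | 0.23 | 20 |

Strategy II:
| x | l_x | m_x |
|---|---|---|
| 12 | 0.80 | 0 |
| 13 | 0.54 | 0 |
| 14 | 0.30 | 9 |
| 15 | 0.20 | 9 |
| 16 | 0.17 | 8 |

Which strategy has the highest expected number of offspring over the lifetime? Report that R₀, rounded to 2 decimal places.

30.14

Strategy I: R₀ = 0.77×8 + 0.64×6 + 0.46×19 + 0.34×20 + 0.23×20 = 30.1400
Strategy II: R₀ = 0.80×0 + 0.54×0 + 0.30×9 + 0.20×9 + 0.17×8 = 5.8600
Highest R₀: strategy I with 30.1400.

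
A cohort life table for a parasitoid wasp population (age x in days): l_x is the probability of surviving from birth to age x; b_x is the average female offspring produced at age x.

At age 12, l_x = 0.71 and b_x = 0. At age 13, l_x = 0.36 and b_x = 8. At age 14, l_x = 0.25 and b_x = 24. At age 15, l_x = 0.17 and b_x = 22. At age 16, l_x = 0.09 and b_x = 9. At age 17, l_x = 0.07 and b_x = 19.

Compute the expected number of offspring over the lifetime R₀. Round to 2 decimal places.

14.76

R₀ = Σ l_x b_x:
  age 12: 0.71 × 0 = 0.0000
  age 13: 0.36 × 8 = 2.8800
  age 14: 0.25 × 24 = 6.0000
  age 15: 0.17 × 22 = 3.7400
  age 16: 0.09 × 9 = 0.8100
  age 17: 0.07 × 19 = 1.3300
R₀ = 0.0000 + 2.8800 + 6.0000 + 3.7400 + 0.8100 + 1.3300 = 14.7600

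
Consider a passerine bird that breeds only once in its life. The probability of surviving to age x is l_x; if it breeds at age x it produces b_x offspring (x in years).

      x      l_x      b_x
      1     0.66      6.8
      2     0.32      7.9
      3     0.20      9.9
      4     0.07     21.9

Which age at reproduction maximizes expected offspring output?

Expected offspring if breeding at age x = l_x × b_x:
  age 1: 0.66 × 6.8 = 4.488
  age 2: 0.32 × 7.9 = 2.528
  age 3: 0.20 × 9.9 = 1.980
  age 4: 0.07 × 21.9 = 1.533
Maximum at age 1 (4.488).

1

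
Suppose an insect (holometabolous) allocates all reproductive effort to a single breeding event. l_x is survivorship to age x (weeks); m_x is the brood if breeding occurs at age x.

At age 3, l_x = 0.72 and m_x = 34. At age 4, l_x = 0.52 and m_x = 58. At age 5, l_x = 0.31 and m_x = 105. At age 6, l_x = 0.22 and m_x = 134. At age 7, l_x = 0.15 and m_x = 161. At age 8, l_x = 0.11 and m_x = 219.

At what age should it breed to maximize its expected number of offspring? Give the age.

Expected offspring if breeding at age x = l_x × m_x:
  age 3: 0.72 × 34 = 24.480
  age 4: 0.52 × 58 = 30.160
  age 5: 0.31 × 105 = 32.550
  age 6: 0.22 × 134 = 29.480
  age 7: 0.15 × 161 = 24.150
  age 8: 0.11 × 219 = 24.090
Maximum at age 5 (32.550).

5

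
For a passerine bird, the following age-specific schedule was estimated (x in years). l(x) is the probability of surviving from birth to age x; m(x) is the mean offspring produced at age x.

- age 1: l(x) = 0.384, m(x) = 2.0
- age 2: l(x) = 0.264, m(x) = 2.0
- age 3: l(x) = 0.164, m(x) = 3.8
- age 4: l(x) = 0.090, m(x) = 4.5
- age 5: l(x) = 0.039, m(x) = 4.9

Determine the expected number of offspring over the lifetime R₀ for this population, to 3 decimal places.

2.515

R₀ = Σ l(x) m(x):
  age 1: 0.384 × 2.0 = 0.7680
  age 2: 0.264 × 2.0 = 0.5280
  age 3: 0.164 × 3.8 = 0.6232
  age 4: 0.090 × 4.5 = 0.4050
  age 5: 0.039 × 4.9 = 0.1911
R₀ = 0.7680 + 0.5280 + 0.6232 + 0.4050 + 0.1911 = 2.5153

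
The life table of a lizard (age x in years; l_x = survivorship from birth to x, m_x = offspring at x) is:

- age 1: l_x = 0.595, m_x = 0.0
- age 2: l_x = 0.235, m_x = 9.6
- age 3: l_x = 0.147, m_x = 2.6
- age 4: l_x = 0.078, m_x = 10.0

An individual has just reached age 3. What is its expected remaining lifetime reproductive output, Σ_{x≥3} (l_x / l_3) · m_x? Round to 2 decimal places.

7.91

l_3 = 0.147. Conditional survival from age 3 to x is l_x / l_3.
  x=3: (0.147/0.147) × 2.6 = 2.6000
  x=4: (0.078/0.147) × 10.0 = 5.3061
Sum = 2.6000 + 5.3061 = 7.9061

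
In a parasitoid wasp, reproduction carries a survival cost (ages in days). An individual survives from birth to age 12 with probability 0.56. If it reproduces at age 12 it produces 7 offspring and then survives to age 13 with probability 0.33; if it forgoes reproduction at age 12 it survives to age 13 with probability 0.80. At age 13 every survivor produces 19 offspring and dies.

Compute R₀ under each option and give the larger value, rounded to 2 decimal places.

8.51

breed at age 12: R₀ = 0.56 × (7 + 0.33 × 19) = 0.56 × 13.2700 = 7.4312
delay to age 13: R₀ = 0.56 × (0.80 × 19) = 0.56 × 15.2000 = 8.5120
Higher: delay to age 13 (8.5120).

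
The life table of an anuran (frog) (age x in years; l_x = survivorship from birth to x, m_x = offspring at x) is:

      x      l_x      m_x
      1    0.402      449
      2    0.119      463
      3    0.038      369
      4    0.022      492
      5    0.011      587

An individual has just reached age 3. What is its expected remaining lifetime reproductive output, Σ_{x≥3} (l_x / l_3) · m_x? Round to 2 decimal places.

l_3 = 0.038. Conditional survival from age 3 to x is l_x / l_3.
  x=3: (0.038/0.038) × 369 = 369.0000
  x=4: (0.022/0.038) × 492 = 284.8421
  x=5: (0.011/0.038) × 587 = 169.9211
Sum = 369.0000 + 284.8421 + 169.9211 = 823.7632

823.76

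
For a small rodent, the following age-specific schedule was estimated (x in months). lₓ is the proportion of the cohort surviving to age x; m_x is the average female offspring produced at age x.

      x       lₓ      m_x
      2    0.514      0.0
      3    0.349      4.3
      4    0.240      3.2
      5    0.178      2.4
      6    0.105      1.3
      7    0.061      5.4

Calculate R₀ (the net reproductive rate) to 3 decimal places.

R₀ = Σ lₓ m_x:
  age 2: 0.514 × 0.0 = 0.0000
  age 3: 0.349 × 4.3 = 1.5007
  age 4: 0.240 × 3.2 = 0.7680
  age 5: 0.178 × 2.4 = 0.4272
  age 6: 0.105 × 1.3 = 0.1365
  age 7: 0.061 × 5.4 = 0.3294
R₀ = 0.0000 + 1.5007 + 0.7680 + 0.4272 + 0.1365 + 0.3294 = 3.1618

3.162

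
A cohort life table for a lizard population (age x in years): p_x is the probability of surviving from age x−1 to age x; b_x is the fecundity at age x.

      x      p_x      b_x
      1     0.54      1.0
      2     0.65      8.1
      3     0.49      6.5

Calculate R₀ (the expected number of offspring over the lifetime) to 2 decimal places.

4.50

Survivorship from birth: l_x = p_1·p_2·…·p_x.
  l_1 = 0.54000
  l_2 = 0.35100
  l_3 = 0.17199
R₀ = Σ l_x b_x:
  age 1: 0.54000 × 1.0 = 0.5400
  age 2: 0.35100 × 8.1 = 2.8431
  age 3: 0.17199 × 6.5 = 1.1179
R₀ = 0.5400 + 2.8431 + 1.1179 = 4.5010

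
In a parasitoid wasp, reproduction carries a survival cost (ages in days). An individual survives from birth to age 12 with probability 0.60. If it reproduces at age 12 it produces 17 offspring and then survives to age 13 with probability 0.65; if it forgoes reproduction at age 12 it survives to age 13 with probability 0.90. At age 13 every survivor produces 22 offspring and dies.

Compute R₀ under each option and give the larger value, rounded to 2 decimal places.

breed at age 12: R₀ = 0.60 × (17 + 0.65 × 22) = 0.60 × 31.3000 = 18.7800
delay to age 13: R₀ = 0.60 × (0.90 × 22) = 0.60 × 19.8000 = 11.8800
Higher: breed at age 12 (18.7800).

18.78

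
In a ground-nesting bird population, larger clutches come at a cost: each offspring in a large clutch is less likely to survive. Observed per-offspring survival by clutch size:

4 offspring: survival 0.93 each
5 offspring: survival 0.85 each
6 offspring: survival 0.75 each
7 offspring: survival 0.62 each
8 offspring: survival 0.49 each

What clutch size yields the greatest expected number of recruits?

Expected recruits = c × s(c):
  c=4: 4 × 0.93 = 3.720
  c=5: 5 × 0.85 = 4.250
  c=6: 6 × 0.75 = 4.500
  c=7: 7 × 0.62 = 4.340
  c=8: 8 × 0.49 = 3.920
Maximum at c = 6 (4.500 recruits).

6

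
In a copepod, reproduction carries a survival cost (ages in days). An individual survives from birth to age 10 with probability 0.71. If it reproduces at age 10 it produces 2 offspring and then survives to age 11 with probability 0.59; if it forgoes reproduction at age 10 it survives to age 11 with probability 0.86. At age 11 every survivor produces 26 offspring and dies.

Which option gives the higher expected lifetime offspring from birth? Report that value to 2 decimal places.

breed at age 10: R₀ = 0.71 × (2 + 0.59 × 26) = 0.71 × 17.3400 = 12.3114
delay to age 11: R₀ = 0.71 × (0.86 × 26) = 0.71 × 22.3600 = 15.8756
Higher: delay to age 11 (15.8756).

15.88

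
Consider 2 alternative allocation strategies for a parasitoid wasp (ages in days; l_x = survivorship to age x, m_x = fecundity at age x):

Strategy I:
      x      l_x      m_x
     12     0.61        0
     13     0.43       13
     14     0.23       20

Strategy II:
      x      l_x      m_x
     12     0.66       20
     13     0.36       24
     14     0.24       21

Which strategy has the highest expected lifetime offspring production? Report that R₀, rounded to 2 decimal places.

26.88

Strategy I: R₀ = 0.61×0 + 0.43×13 + 0.23×20 = 10.1900
Strategy II: R₀ = 0.66×20 + 0.36×24 + 0.24×21 = 26.8800
Highest R₀: strategy II with 26.8800.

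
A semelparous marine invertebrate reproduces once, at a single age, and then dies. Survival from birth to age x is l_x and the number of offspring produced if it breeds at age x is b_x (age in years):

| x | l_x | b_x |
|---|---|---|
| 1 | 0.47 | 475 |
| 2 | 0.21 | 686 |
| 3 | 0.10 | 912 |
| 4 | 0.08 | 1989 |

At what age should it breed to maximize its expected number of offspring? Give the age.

Expected offspring if breeding at age x = l_x × b_x:
  age 1: 0.47 × 475 = 223.250
  age 2: 0.21 × 686 = 144.060
  age 3: 0.10 × 912 = 91.200
  age 4: 0.08 × 1989 = 159.120
Maximum at age 1 (223.250).

1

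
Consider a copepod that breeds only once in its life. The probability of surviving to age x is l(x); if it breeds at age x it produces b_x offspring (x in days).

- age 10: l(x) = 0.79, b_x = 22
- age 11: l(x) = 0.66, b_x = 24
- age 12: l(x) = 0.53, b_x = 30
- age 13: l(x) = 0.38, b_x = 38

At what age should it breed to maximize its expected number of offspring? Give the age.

10

Expected offspring if breeding at age x = l(x) × b_x:
  age 10: 0.79 × 22 = 17.380
  age 11: 0.66 × 24 = 15.840
  age 12: 0.53 × 30 = 15.900
  age 13: 0.38 × 38 = 14.440
Maximum at age 10 (17.380).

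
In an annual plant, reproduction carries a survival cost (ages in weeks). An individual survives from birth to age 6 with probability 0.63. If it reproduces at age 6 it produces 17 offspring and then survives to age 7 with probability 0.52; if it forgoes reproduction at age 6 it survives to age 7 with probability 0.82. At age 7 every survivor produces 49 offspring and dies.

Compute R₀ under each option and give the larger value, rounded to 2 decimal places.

26.76

breed at age 6: R₀ = 0.63 × (17 + 0.52 × 49) = 0.63 × 42.4800 = 26.7624
delay to age 7: R₀ = 0.63 × (0.82 × 49) = 0.63 × 40.1800 = 25.3134
Higher: breed at age 6 (26.7624).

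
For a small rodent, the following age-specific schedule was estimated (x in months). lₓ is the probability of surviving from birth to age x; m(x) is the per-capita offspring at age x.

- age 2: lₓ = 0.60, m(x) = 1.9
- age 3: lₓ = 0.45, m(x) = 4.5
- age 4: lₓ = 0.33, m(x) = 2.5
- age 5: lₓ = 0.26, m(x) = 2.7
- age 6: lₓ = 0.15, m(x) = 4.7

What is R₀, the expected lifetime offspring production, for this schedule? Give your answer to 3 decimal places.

5.397

R₀ = Σ lₓ m(x):
  age 2: 0.60 × 1.9 = 1.1400
  age 3: 0.45 × 4.5 = 2.0250
  age 4: 0.33 × 2.5 = 0.8250
  age 5: 0.26 × 2.7 = 0.7020
  age 6: 0.15 × 4.7 = 0.7050
R₀ = 1.1400 + 2.0250 + 0.8250 + 0.7020 + 0.7050 = 5.3970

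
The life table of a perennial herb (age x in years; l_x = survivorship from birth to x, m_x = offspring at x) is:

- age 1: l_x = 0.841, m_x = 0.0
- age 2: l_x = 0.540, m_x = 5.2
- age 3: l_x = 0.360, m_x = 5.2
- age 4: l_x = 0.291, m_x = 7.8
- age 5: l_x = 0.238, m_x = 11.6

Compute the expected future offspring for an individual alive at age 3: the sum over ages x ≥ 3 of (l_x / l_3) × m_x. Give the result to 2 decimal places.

19.17

l_3 = 0.360. Conditional survival from age 3 to x is l_x / l_3.
  x=3: (0.360/0.360) × 5.2 = 5.2000
  x=4: (0.291/0.360) × 7.8 = 6.3050
  x=5: (0.238/0.360) × 11.6 = 7.6689
Sum = 5.2000 + 6.3050 + 7.6689 = 19.1739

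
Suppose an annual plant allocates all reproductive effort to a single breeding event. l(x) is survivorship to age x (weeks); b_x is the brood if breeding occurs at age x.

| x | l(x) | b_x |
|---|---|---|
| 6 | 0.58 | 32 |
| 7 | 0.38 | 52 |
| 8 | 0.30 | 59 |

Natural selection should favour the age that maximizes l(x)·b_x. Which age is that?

Expected offspring if breeding at age x = l(x) × b_x:
  age 6: 0.58 × 32 = 18.560
  age 7: 0.38 × 52 = 19.760
  age 8: 0.30 × 59 = 17.700
Maximum at age 7 (19.760).

7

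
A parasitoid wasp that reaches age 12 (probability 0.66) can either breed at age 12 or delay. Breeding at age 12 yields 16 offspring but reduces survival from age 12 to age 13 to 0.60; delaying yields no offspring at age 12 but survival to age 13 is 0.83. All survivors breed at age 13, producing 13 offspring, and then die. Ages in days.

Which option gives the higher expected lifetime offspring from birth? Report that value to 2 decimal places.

breed at age 12: R₀ = 0.66 × (16 + 0.60 × 13) = 0.66 × 23.8000 = 15.7080
delay to age 13: R₀ = 0.66 × (0.83 × 13) = 0.66 × 10.7900 = 7.1214
Higher: breed at age 12 (15.7080).

15.71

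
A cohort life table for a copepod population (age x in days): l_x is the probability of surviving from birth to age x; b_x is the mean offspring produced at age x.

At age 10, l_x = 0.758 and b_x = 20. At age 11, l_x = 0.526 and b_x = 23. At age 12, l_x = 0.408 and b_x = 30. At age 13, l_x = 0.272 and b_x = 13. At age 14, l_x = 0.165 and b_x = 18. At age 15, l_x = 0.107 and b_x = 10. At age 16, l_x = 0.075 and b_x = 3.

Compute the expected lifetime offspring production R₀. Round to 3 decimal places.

47.299

R₀ = Σ l_x b_x:
  age 10: 0.758 × 20 = 15.1600
  age 11: 0.526 × 23 = 12.0980
  age 12: 0.408 × 30 = 12.2400
  age 13: 0.272 × 13 = 3.5360
  age 14: 0.165 × 18 = 2.9700
  age 15: 0.107 × 10 = 1.0700
  age 16: 0.075 × 3 = 0.2250
R₀ = 15.1600 + 12.0980 + 12.2400 + 3.5360 + 2.9700 + 1.0700 + 0.2250 = 47.2990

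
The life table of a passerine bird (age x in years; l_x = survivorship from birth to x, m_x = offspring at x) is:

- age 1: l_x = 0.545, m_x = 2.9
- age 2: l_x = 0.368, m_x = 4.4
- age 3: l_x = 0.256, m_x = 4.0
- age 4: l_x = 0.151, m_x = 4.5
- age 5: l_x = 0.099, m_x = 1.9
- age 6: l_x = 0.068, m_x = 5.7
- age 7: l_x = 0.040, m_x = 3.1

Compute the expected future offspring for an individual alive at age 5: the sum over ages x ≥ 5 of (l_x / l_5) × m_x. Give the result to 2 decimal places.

l_5 = 0.099. Conditional survival from age 5 to x is l_x / l_5.
  x=5: (0.099/0.099) × 1.9 = 1.9000
  x=6: (0.068/0.099) × 5.7 = 3.9152
  x=7: (0.040/0.099) × 3.1 = 1.2525
Sum = 1.9000 + 3.9152 + 1.2525 = 7.0677

7.07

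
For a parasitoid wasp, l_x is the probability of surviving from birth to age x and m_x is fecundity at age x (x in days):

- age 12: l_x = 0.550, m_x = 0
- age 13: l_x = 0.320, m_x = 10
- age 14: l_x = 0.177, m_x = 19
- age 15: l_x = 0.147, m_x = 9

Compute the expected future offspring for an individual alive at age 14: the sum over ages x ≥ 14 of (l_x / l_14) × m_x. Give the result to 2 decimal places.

26.47

l_14 = 0.177. Conditional survival from age 14 to x is l_x / l_14.
  x=14: (0.177/0.177) × 19 = 19.0000
  x=15: (0.147/0.177) × 9 = 7.4746
Sum = 19.0000 + 7.4746 = 26.4746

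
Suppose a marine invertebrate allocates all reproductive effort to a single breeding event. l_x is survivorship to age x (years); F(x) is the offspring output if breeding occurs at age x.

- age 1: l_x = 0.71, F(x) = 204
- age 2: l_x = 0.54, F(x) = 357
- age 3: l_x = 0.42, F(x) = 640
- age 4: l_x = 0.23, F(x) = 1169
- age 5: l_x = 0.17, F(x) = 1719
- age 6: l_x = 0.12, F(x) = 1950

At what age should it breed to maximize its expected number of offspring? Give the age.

Expected offspring if breeding at age x = l_x × F(x):
  age 1: 0.71 × 204 = 144.840
  age 2: 0.54 × 357 = 192.780
  age 3: 0.42 × 640 = 268.800
  age 4: 0.23 × 1169 = 268.870
  age 5: 0.17 × 1719 = 292.230
  age 6: 0.12 × 1950 = 234.000
Maximum at age 5 (292.230).

5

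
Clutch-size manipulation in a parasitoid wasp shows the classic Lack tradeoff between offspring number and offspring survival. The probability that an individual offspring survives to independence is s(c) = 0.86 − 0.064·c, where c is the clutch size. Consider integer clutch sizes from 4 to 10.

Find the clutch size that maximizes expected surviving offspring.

7

Expected surviving offspring = c × s(c):
  c=4: 4 × 0.604 = 2.416
  c=5: 5 × 0.540 = 2.700
  c=6: 6 × 0.476 = 2.856
  c=7: 7 × 0.412 = 2.884
  c=8: 8 × 0.348 = 2.784
  c=9: 9 × 0.284 = 2.556
  c=10: 10 × 0.220 = 2.200
Maximum at c = 7 (2.884 surviving offspring).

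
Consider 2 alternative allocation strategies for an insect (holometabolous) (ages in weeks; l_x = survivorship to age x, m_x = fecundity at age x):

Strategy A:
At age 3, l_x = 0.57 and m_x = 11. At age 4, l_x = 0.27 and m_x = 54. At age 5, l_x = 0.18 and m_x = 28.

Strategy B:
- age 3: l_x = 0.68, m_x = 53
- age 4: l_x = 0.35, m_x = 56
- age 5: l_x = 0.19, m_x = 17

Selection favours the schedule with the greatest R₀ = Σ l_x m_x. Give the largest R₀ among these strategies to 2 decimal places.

58.87

Strategy A: R₀ = 0.57×11 + 0.27×54 + 0.18×28 = 25.8900
Strategy B: R₀ = 0.68×53 + 0.35×56 + 0.19×17 = 58.8700
Highest R₀: strategy B with 58.8700.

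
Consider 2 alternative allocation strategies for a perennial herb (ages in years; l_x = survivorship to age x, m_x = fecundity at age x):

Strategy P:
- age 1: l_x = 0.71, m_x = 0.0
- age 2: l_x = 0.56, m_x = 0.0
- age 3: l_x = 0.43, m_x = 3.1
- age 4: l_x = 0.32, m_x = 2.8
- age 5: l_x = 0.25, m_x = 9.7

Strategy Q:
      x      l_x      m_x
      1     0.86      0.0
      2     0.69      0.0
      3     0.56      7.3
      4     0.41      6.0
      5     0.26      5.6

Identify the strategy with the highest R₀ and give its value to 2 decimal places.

Strategy P: R₀ = 0.71×0.0 + 0.56×0.0 + 0.43×3.1 + 0.32×2.8 + 0.25×9.7 = 4.6540
Strategy Q: R₀ = 0.86×0.0 + 0.69×0.0 + 0.56×7.3 + 0.41×6.0 + 0.26×5.6 = 8.0040
Highest R₀: strategy Q with 8.0040.

8.00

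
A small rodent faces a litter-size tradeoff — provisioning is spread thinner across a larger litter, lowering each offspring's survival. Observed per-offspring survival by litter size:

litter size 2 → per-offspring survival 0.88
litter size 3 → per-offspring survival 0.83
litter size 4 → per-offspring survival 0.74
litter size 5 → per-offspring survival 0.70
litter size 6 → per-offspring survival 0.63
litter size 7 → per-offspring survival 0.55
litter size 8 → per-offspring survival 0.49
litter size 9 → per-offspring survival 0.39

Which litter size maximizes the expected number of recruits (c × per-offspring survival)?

Expected recruits = c × s(c):
  c=2: 2 × 0.88 = 1.760
  c=3: 3 × 0.83 = 2.490
  c=4: 4 × 0.74 = 2.960
  c=5: 5 × 0.70 = 3.500
  c=6: 6 × 0.63 = 3.780
  c=7: 7 × 0.55 = 3.850
  c=8: 8 × 0.49 = 3.920
  c=9: 9 × 0.39 = 3.510
Maximum at c = 8 (3.920 recruits).

8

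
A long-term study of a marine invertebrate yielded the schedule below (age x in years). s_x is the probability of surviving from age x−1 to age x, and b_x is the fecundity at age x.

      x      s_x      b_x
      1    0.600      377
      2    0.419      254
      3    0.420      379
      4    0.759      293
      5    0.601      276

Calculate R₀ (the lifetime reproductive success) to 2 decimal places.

366.85

Survivorship from birth: l_x = s_1·s_2·…·s_x.
  l_1 = 0.60000
  l_2 = 0.25140
  l_3 = 0.10559
  l_4 = 0.08014
  l_5 = 0.04816
R₀ = Σ l_x b_x:
  age 1: 0.60000 × 377 = 226.2000
  age 2: 0.25140 × 254 = 63.8556
  age 3: 0.10559 × 379 = 40.0186
  age 4: 0.08014 × 293 = 23.4810
  age 5: 0.04816 × 276 = 13.2922
R₀ = 226.2000 + 63.8556 + 40.0186 + 23.4810 + 13.2922 = 366.8474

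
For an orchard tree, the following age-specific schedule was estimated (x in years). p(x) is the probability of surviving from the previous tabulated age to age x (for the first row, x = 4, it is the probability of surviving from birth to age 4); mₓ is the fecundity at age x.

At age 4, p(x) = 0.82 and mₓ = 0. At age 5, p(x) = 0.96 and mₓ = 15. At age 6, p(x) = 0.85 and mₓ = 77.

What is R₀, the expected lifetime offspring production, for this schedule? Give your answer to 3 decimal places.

63.330

Survivorship from birth: l_x = p_4·p_5·…·p_x.
  l_4 = 0.82000
  l_5 = 0.78720
  l_6 = 0.66912
R₀ = Σ l_x mₓ:
  age 4: 0.82000 × 0 = 0.0000
  age 5: 0.78720 × 15 = 11.8080
  age 6: 0.66912 × 77 = 51.5222
R₀ = 0.0000 + 11.8080 + 51.5222 = 63.3302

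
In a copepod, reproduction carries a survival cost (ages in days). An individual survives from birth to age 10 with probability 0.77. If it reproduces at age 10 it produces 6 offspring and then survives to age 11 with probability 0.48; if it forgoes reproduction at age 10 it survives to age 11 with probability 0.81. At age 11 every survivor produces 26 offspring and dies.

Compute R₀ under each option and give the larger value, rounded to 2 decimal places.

breed at age 10: R₀ = 0.77 × (6 + 0.48 × 26) = 0.77 × 18.4800 = 14.2296
delay to age 11: R₀ = 0.77 × (0.81 × 26) = 0.77 × 21.0600 = 16.2162
Higher: delay to age 11 (16.2162).

16.22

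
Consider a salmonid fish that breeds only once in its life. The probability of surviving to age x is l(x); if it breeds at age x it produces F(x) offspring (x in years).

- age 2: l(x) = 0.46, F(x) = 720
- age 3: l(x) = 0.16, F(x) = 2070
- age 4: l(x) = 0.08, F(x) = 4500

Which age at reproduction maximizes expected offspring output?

4

Expected offspring if breeding at age x = l(x) × F(x):
  age 2: 0.46 × 720 = 331.200
  age 3: 0.16 × 2070 = 331.200
  age 4: 0.08 × 4500 = 360.000
Maximum at age 4 (360.000).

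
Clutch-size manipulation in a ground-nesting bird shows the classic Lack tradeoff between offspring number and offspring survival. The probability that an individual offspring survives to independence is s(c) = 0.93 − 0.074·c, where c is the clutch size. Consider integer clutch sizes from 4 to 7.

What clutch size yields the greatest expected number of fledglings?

6

Expected fledglings = c × s(c):
  c=4: 4 × 0.634 = 2.536
  c=5: 5 × 0.560 = 2.800
  c=6: 6 × 0.486 = 2.916
  c=7: 7 × 0.412 = 2.884
Maximum at c = 6 (2.916 fledglings).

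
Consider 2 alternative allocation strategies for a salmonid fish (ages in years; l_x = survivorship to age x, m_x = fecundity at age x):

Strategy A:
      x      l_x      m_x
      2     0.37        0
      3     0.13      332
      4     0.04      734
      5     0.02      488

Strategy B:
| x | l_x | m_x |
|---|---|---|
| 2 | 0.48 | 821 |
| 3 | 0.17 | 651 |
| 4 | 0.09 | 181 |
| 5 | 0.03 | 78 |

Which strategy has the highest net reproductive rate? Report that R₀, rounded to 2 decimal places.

523.38

Strategy A: R₀ = 0.37×0 + 0.13×332 + 0.04×734 + 0.02×488 = 82.2800
Strategy B: R₀ = 0.48×821 + 0.17×651 + 0.09×181 + 0.03×78 = 523.3800
Highest R₀: strategy B with 523.3800.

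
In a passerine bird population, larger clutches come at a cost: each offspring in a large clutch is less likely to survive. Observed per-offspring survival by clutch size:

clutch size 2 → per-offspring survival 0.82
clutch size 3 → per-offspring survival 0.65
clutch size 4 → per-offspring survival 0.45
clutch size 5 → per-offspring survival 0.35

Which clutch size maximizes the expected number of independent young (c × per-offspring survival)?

Expected independent young = c × s(c):
  c=2: 2 × 0.82 = 1.640
  c=3: 3 × 0.65 = 1.950
  c=4: 4 × 0.45 = 1.800
  c=5: 5 × 0.35 = 1.750
Maximum at c = 3 (1.950 independent young).

3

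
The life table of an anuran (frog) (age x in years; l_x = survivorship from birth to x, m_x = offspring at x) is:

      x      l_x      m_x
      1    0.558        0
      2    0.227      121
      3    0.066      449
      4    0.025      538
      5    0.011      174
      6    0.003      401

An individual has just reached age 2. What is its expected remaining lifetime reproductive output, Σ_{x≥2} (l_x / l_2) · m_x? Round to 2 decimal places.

324.53

l_2 = 0.227. Conditional survival from age 2 to x is l_x / l_2.
  x=2: (0.227/0.227) × 121 = 121.0000
  x=3: (0.066/0.227) × 449 = 130.5463
  x=4: (0.025/0.227) × 538 = 59.2511
  x=5: (0.011/0.227) × 174 = 8.4317
  x=6: (0.003/0.227) × 401 = 5.2996
Sum = 121.0000 + 130.5463 + 59.2511 + 8.4317 + 5.2996 = 324.5286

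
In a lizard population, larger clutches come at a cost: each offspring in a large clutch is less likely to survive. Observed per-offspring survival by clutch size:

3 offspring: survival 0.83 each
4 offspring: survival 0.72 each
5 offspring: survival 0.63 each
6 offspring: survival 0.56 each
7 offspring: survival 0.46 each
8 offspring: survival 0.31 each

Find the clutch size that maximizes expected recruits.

Expected recruits = c × s(c):
  c=3: 3 × 0.83 = 2.490
  c=4: 4 × 0.72 = 2.880
  c=5: 5 × 0.63 = 3.150
  c=6: 6 × 0.56 = 3.360
  c=7: 7 × 0.46 = 3.220
  c=8: 8 × 0.31 = 2.480
Maximum at c = 6 (3.360 recruits).

6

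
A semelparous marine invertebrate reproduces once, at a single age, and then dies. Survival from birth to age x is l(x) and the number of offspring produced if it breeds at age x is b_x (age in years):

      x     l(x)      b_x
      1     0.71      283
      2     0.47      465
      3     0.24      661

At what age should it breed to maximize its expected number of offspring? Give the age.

2

Expected offspring if breeding at age x = l(x) × b_x:
  age 1: 0.71 × 283 = 200.930
  age 2: 0.47 × 465 = 218.550
  age 3: 0.24 × 661 = 158.640
Maximum at age 2 (218.550).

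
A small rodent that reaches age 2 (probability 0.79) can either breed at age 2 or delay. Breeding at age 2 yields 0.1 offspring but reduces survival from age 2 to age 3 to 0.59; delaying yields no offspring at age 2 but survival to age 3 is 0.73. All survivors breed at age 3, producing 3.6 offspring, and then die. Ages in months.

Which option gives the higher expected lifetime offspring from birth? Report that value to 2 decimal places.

2.08

breed at age 2: R₀ = 0.79 × (0.1 + 0.59 × 3.6) = 0.79 × 2.2240 = 1.7570
delay to age 3: R₀ = 0.79 × (0.73 × 3.6) = 0.79 × 2.6280 = 2.0761
Higher: delay to age 3 (2.0761).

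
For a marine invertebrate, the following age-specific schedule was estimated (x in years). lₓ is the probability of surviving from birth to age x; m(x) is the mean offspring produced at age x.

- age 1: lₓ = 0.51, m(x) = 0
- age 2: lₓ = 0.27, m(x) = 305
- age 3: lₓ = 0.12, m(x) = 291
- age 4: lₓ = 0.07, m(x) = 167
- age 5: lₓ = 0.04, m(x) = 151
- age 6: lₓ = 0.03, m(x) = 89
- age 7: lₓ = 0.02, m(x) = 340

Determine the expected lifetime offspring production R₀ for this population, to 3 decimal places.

144.470

R₀ = Σ lₓ m(x):
  age 1: 0.51 × 0 = 0.0000
  age 2: 0.27 × 305 = 82.3500
  age 3: 0.12 × 291 = 34.9200
  age 4: 0.07 × 167 = 11.6900
  age 5: 0.04 × 151 = 6.0400
  age 6: 0.03 × 89 = 2.6700
  age 7: 0.02 × 340 = 6.8000
R₀ = 0.0000 + 82.3500 + 34.9200 + 11.6900 + 6.0400 + 2.6700 + 6.8000 = 144.4700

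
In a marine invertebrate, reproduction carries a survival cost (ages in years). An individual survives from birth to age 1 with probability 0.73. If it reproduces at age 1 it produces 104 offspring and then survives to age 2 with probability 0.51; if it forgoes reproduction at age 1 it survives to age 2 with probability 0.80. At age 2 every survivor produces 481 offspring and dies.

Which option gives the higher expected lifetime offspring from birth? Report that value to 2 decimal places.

280.90

breed at age 1: R₀ = 0.73 × (104 + 0.51 × 481) = 0.73 × 349.3100 = 254.9963
delay to age 2: R₀ = 0.73 × (0.80 × 481) = 0.73 × 384.8000 = 280.9040
Higher: delay to age 2 (280.9040).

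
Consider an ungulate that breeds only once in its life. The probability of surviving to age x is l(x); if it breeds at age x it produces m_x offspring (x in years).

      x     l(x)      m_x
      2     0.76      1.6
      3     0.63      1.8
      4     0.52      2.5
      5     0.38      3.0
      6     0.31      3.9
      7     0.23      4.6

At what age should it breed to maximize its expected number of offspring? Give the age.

Expected offspring if breeding at age x = l(x) × m_x:
  age 2: 0.76 × 1.6 = 1.216
  age 3: 0.63 × 1.8 = 1.134
  age 4: 0.52 × 2.5 = 1.300
  age 5: 0.38 × 3.0 = 1.140
  age 6: 0.31 × 3.9 = 1.209
  age 7: 0.23 × 4.6 = 1.058
Maximum at age 4 (1.300).

4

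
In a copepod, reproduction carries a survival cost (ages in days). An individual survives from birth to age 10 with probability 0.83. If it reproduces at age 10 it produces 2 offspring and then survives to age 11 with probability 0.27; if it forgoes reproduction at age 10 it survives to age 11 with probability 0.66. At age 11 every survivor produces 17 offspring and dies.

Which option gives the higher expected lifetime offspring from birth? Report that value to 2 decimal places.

9.31

breed at age 10: R₀ = 0.83 × (2 + 0.27 × 17) = 0.83 × 6.5900 = 5.4697
delay to age 11: R₀ = 0.83 × (0.66 × 17) = 0.83 × 11.2200 = 9.3126
Higher: delay to age 11 (9.3126).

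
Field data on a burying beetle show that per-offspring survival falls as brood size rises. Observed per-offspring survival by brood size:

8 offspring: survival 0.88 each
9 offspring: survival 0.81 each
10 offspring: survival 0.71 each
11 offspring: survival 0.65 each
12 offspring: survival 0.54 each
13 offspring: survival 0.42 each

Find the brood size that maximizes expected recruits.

9

Expected recruits = c × s(c):
  c=8: 8 × 0.88 = 7.040
  c=9: 9 × 0.81 = 7.290
  c=10: 10 × 0.71 = 7.100
  c=11: 11 × 0.65 = 7.150
  c=12: 12 × 0.54 = 6.480
  c=13: 13 × 0.42 = 5.460
Maximum at c = 9 (7.290 recruits).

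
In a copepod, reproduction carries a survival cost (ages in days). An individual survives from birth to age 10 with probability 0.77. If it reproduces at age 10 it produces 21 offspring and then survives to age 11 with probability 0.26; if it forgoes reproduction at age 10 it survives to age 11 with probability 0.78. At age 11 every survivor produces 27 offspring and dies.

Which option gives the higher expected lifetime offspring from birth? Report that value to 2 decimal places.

21.58

breed at age 10: R₀ = 0.77 × (21 + 0.26 × 27) = 0.77 × 28.0200 = 21.5754
delay to age 11: R₀ = 0.77 × (0.78 × 27) = 0.77 × 21.0600 = 16.2162
Higher: breed at age 10 (21.5754).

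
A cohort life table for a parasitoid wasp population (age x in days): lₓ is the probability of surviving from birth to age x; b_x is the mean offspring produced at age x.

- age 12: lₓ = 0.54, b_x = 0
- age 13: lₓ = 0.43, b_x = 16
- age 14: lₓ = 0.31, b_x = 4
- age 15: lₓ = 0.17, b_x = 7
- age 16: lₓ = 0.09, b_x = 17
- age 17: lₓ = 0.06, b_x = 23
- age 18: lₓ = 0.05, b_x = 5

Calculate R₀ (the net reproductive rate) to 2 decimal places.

12.47

R₀ = Σ lₓ b_x:
  age 12: 0.54 × 0 = 0.0000
  age 13: 0.43 × 16 = 6.8800
  age 14: 0.31 × 4 = 1.2400
  age 15: 0.17 × 7 = 1.1900
  age 16: 0.09 × 17 = 1.5300
  age 17: 0.06 × 23 = 1.3800
  age 18: 0.05 × 5 = 0.2500
R₀ = 0.0000 + 6.8800 + 1.2400 + 1.1900 + 1.5300 + 1.3800 + 0.2500 = 12.4700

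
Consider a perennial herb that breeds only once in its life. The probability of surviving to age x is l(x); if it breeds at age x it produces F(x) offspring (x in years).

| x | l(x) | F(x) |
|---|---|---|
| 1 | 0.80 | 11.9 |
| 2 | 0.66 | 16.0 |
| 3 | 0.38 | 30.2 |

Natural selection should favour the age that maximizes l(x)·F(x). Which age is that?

Expected offspring if breeding at age x = l(x) × F(x):
  age 1: 0.80 × 11.9 = 9.520
  age 2: 0.66 × 16.0 = 10.560
  age 3: 0.38 × 30.2 = 11.476
Maximum at age 3 (11.476).

3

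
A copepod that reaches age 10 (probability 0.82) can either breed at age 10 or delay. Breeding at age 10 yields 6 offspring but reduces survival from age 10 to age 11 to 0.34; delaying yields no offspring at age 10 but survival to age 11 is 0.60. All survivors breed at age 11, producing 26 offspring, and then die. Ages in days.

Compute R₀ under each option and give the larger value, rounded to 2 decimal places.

12.79

breed at age 10: R₀ = 0.82 × (6 + 0.34 × 26) = 0.82 × 14.8400 = 12.1688
delay to age 11: R₀ = 0.82 × (0.60 × 26) = 0.82 × 15.6000 = 12.7920
Higher: delay to age 11 (12.7920).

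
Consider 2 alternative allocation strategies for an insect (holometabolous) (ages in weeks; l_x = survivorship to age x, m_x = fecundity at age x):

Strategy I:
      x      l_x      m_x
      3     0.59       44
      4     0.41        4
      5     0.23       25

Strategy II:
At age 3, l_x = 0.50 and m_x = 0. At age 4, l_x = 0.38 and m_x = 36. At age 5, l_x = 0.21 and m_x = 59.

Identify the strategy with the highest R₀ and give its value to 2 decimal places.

Strategy I: R₀ = 0.59×44 + 0.41×4 + 0.23×25 = 33.3500
Strategy II: R₀ = 0.50×0 + 0.38×36 + 0.21×59 = 26.0700
Highest R₀: strategy I with 33.3500.

33.35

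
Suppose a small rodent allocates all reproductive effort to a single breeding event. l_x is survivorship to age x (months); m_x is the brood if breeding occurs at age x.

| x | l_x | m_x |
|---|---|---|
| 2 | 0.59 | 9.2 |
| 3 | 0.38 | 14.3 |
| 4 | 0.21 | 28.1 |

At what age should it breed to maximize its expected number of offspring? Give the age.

4

Expected offspring if breeding at age x = l_x × m_x:
  age 2: 0.59 × 9.2 = 5.428
  age 3: 0.38 × 14.3 = 5.434
  age 4: 0.21 × 28.1 = 5.901
Maximum at age 4 (5.901).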